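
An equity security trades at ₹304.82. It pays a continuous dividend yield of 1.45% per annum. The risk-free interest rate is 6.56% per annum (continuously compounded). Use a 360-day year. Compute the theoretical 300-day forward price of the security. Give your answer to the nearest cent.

₹318.08

F = S·e^((r − q)T) = 304.82 · e^((0.0656 − 0.0145) × 300/360)
= 304.82 · e^0.042583 = 304.82 × 1.043503
F = ₹318.08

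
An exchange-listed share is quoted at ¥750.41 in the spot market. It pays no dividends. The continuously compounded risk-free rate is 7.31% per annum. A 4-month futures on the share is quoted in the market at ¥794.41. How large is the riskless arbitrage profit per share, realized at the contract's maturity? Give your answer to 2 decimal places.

¥25.49 per share

Fair futures: F* = S·e^(carry·T), with carry = r = 0.0731
F* = 750.41 · e^(0.0731 × 4/12) = 750.41 · e^0.024367 = 750.41 × 1.024666 = ¥768.9196
Market ¥794.41 > fair ¥768.9196: forward overpriced → cash-and-carry (buy spot, short the forward).
At maturity, profit = |F_mkt − F*| = |794.41 − 768.9196| = ¥25.49 per share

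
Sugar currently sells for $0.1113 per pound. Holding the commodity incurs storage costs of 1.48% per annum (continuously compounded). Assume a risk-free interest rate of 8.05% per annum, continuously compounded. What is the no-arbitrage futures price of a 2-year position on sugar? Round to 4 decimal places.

$0.1347 per pound

Net carry = r + u − y = 0.0805 + 0.0148 − 0.0000 = 0.0953
F = S·e^((r+u−y)T) = 0.1113 · e^(0.0953 × 2) = 0.1113 · e^0.190600
= 0.1113 × 1.209975 = $0.1347 per pound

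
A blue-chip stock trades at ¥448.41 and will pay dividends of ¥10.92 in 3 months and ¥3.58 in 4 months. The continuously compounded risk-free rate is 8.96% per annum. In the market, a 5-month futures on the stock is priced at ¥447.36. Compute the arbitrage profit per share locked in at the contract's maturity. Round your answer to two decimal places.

¥3.42 per share

PV(dividends) I = 10.92·e^(−0.0896·3/12) + 3.58·e^(−0.0896·4/12) = 14.1528
Fair futures F* = (S − I)·e^(rT) = (448.41 − 14.1528)·e^0.037333 = 434.2572 × 1.038039 = 450.7759
Market ¥447.36 < fair 450.7759: forward underpriced → reverse cash-and-carry (short the stock, invest proceeds at r, pay the dividends, go long the forward).
Profit at T = |F_mkt − F*| = |447.36 − 450.7759| = ¥3.42 per share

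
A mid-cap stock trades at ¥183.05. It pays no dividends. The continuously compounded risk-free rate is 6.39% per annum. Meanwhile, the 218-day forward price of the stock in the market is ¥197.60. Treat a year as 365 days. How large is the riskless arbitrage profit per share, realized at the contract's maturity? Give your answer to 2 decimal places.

¥7.43 per share

Fair forward: F* = S·e^(carry·T), with carry = r = 0.0639
F* = 183.05 · e^(0.0639 × 218/365) = 183.05 · e^0.038165 = 183.05 × 1.038903 = ¥190.1712
Market ¥197.60 > fair ¥190.1712: forward overpriced → cash-and-carry (buy spot, short the forward).
At maturity, profit = |F_mkt − F*| = |197.60 − 190.1712| = ¥7.43 per share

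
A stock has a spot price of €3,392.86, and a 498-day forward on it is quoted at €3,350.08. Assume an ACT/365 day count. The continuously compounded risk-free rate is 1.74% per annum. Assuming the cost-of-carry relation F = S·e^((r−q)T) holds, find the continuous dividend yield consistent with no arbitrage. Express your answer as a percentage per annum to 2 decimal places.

2.67%

From F = S·e^((r−q)T): (r − q) = ln(F/S)/T
ln(3350.08/3392.86) = ln(0.987391) = -0.012689
(r − q) = -0.012689 / (498/365) = -0.009300
q = r − ln(F/S)/T = 0.0174 + 0.009300 = 0.026700
q = 2.67%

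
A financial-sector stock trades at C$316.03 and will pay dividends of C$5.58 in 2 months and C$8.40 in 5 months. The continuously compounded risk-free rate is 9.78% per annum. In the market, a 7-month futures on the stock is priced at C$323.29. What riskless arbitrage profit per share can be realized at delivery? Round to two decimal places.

C$3.06 per share

PV(dividends) I = 5.58·e^(−0.0978·2/12) + 8.40·e^(−0.0978·5/12) = 13.5544
Fair futures F* = (S − I)·e^(rT) = (316.03 − 13.5544)·e^0.057050 = 302.4756 × 1.058709 = 320.2336
Market C$323.29 > fair 320.2336: forward overpriced → cash-and-carry (borrow at r, buy the stock and collect the dividends, short the forward).
Profit at T = |F_mkt − F*| = |323.29 − 320.2336| = C$3.06 per share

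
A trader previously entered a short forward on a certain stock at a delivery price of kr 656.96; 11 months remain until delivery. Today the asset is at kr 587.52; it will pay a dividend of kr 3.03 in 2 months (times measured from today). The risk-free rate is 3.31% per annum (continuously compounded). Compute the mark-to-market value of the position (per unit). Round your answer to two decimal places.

PV(remaining dividends) I = 3.03·e^(−0.0331·2/12) = 3.0133
Current forward F = (S − I)·e^(rT) = (587.52 − 3.0133)·e^(0.0331·11/12) = 584.5067 × 1.030807 = 602.5136
Value (long) = (F − K)·e^(−rT) = (602.5136 − 656.96) × 0.970114 = -52.8192
Short position value = −(long value) = kr 52.82

kr 52.82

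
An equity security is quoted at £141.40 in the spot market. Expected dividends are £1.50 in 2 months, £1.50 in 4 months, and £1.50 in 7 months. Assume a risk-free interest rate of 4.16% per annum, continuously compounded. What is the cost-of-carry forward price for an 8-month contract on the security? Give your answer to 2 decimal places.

PV(dividends) I = 1.50·e^(−0.0416·2/12) + 1.50·e^(−0.0416·4/12) + 1.50·e^(−0.0416·7/12)
I = 1.4896 + 1.4793 + 1.4640 = 4.4329
F = (S − I)·e^(rT) = (141.40 − 4.4329) · e^(0.0416·8/12)
= 136.9671 · e^0.027733 = 136.9671 × 1.028121 = £140.82

£140.82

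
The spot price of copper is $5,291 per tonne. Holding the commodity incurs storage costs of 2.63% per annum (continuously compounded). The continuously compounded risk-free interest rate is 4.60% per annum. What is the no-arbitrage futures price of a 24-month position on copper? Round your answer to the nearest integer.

$6,114 per tonne

Net carry = r + u − y = 0.0460 + 0.0263 − 0.0000 = 0.0723
F = S·e^((r+u−y)T) = 5291 · e^(0.0723 × 24/12) = 5291 · e^0.144600
= 5291 × 1.155577 = $6,114 per tonne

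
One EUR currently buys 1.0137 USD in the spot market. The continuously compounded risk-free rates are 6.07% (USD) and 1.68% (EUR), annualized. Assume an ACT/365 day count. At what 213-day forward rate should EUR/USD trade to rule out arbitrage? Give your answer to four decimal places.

F = S·e^((r_USD − r_EUR)T) = 1.0137 · e^((0.0607 − 0.0168) × 213/365)
= 1.0137 · e^0.025618 = 1.0137 × 1.025949
F = 1.0400 USD per EUR

1.0400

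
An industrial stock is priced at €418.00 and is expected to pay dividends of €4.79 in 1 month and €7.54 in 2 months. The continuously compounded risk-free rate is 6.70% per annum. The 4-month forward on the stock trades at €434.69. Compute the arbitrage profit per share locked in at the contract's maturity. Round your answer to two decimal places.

PV(dividends) I = 4.79·e^(−0.0670·1/12) + 7.54·e^(−0.0670·2/12) = 12.2196
Fair forward F* = (S − I)·e^(rT) = (418.00 − 12.2196)·e^0.022333 = 405.7804 × 1.022584 = 414.9445
Market €434.69 > fair 414.9445: forward overpriced → cash-and-carry (borrow at r, buy the stock and collect the dividends, short the forward).
Profit at T = |F_mkt − F*| = |434.69 − 414.9445| = €19.75 per share

€19.75 per share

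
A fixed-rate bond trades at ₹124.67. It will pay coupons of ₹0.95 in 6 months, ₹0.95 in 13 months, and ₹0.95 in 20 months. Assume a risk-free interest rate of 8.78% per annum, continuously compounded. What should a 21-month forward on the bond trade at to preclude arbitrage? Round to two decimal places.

PV(coupons) I = 0.95·e^(−0.0878·6/12) + 0.95·e^(−0.0878·13/12) + 0.95·e^(−0.0878·20/12)
I = 0.9092 + 0.8638 + 0.8207 = 2.5937
F = (S − I)·e^(rT) = (124.67 − 2.5937) · e^(0.0878·21/12)
= 122.0763 · e^0.153650 = 122.0763 × 1.166083 = ₹142.35

₹142.35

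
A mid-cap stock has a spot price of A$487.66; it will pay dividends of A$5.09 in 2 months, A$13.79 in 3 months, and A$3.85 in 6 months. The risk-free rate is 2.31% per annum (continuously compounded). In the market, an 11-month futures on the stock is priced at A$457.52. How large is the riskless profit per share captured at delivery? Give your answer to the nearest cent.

A$17.51 per share

PV(dividends) I = 5.09·e^(−0.0231·2/12) + 13.79·e^(−0.0231·3/12) + 3.85·e^(−0.0231·6/12) = 22.5868
Fair futures F* = (S − I)·e^(rT) = (487.66 − 22.5868)·e^0.021175 = 465.0732 × 1.021401 = 475.0262
Market A$457.52 < fair 475.0262: forward underpriced → reverse cash-and-carry (short the stock, invest proceeds at r, pay the dividends, go long the forward).
Profit at T = |F_mkt − F*| = |457.52 − 475.0262| = A$17.51 per share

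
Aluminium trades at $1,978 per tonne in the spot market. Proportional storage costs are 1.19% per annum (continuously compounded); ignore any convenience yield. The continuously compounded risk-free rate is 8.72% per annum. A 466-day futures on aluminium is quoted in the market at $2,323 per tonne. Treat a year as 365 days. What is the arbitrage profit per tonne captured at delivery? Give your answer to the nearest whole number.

$78 per tonne

Fair futures: F* = S·e^(carry·T), with carry = (r + u) = 0.0872 + 0.0119 = 0.0991
F* = 1978 · e^(0.0991 × 466/365) = 1978 · e^0.126522 = 1978 × 1.134874 = $2244.7808
Market $2323 > fair $2244.7808: forward overpriced → cash-and-carry (buy spot, short the forward).
At maturity, profit = |F_mkt − F*| = |2323 − 2244.7808| = $78 per tonne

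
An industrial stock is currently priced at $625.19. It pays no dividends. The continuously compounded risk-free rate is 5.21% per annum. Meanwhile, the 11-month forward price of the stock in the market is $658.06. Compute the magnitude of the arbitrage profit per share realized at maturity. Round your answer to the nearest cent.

Fair forward: F* = S·e^(carry·T), with carry = r = 0.0521
F* = 625.19 · e^(0.0521 × 11/12) = 625.19 · e^0.047758 = 625.19 × 1.048917 = $655.7724
Market $658.06 > fair $655.7724: forward overpriced → cash-and-carry (buy spot, short the forward).
At maturity, profit = |F_mkt − F*| = |658.06 − 655.7724| = $2.29 per share

$2.29 per share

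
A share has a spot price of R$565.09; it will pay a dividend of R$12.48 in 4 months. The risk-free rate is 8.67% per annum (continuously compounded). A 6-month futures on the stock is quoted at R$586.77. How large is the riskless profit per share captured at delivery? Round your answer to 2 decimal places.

PV(dividends) I = 12.48·e^(−0.0867·4/12) = 12.1245
Fair futures F* = (S − I)·e^(rT) = (565.09 − 12.1245)·e^0.043350 = 552.9655 × 1.044303 = 577.4635
Market R$586.77 > fair 577.4635: forward overpriced → cash-and-carry (borrow at r, buy the stock and collect the dividends, short the forward).
Profit at T = |F_mkt − F*| = |586.77 − 577.4635| = R$9.31 per share

R$9.31 per share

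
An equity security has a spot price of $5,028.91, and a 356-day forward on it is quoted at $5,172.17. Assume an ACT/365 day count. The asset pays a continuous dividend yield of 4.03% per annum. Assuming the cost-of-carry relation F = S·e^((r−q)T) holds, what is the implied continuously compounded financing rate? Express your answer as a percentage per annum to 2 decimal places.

From F = S·e^((r−q)T): (r − q) = ln(F/S)/T
ln(5172.17/5028.91) = ln(1.028487) = 0.028089
(r − q) = 0.028089 / (356/365) = 0.028799
r = ln(F/S)/T + q = 0.028799 + 0.0403 = 0.069099
r = 6.91%

6.91%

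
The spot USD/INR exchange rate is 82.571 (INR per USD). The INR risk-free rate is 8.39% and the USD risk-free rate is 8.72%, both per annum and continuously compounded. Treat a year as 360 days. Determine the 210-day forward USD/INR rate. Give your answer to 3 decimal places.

F = S·e^((r_INR − r_USD)T) = 82.571 · e^((0.0839 − 0.0872) × 210/360)
= 82.571 · e^-0.001925 = 82.571 × 0.998077
F = 82.412 INR per USD

82.412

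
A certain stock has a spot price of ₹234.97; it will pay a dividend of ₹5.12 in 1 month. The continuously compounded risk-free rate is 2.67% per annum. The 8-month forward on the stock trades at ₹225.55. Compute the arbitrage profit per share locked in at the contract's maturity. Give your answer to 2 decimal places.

₹8.44 per share

PV(dividends) I = 5.12·e^(−0.0267·1/12) = 5.1086
Fair forward F* = (S − I)·e^(rT) = (234.97 − 5.1086)·e^0.017800 = 229.8614 × 1.017959 = 233.9895
Market ₹225.55 < fair 233.9895: forward underpriced → reverse cash-and-carry (short the stock, invest proceeds at r, pay the dividends, go long the forward).
Profit at T = |F_mkt − F*| = |225.55 − 233.9895| = ₹8.44 per share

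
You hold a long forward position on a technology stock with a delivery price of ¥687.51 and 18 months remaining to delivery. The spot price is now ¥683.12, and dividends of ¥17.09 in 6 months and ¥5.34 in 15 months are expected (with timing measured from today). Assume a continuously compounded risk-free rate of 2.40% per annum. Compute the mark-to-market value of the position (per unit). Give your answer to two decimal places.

PV(remaining dividends) I = 17.09·e^(−0.0240·6/12) + 5.34·e^(−0.0240·15/12) = 22.0683
Current forward F = (S − I)·e^(rT) = (683.12 − 22.0683)·e^(0.0240·18/12) = 661.0517 × 1.036656 = 685.2832
Value (long) = (F − K)·e^(−rT) = (685.2832 − 687.51) × 0.964640 = -2.1481
Value = -¥2.15

-¥2.15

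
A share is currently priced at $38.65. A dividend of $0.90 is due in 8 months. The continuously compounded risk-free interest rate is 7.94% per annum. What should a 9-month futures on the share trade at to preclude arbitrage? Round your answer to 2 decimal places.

$40.12

PV(dividends) I = 0.90·e^(−0.0794·8/12)
I = 0.8536
F = (S − I)·e^(rT) = (38.65 − 0.8536) · e^(0.0794·9/12)
= 37.7964 · e^0.059550 = 37.7964 × 1.061359 = $40.12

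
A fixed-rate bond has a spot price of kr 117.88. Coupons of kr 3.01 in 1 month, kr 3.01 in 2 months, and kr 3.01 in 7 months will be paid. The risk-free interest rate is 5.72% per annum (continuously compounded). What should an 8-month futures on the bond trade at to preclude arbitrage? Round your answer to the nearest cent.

kr 113.23

PV(coupons) I = 3.01·e^(−0.0572·1/12) + 3.01·e^(−0.0572·2/12) + 3.01·e^(−0.0572·7/12)
I = 2.9957 + 2.9814 + 2.9112 = 8.8883
F = (S − I)·e^(rT) = (117.88 − 8.8883) · e^(0.0572·8/12)
= 108.9917 · e^0.038133 = 108.9917 × 1.038869 = kr 113.23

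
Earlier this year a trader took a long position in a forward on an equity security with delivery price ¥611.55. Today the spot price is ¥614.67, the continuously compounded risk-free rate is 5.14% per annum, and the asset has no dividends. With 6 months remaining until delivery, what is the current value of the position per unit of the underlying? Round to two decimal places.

Current fair forward for the remaining 6 months: F = S·e^(r·T), r = 0.0514
F = 614.67 · e^(0.0514 × 6/12) = 614.67 × 1.026033 = 630.6717
Value of long forward = (F − K)·e^(−rT) = (630.6717 − 611.55) · e^(−0.0514·6/12)
= 19.1217 × 0.974627 = 18.64

¥18.64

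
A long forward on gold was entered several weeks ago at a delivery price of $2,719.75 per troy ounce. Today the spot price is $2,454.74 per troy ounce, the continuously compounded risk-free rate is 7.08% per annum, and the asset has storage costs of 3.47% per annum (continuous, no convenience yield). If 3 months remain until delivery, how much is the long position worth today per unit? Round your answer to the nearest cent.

Current fair forward for the remaining 3 months: F = S·e^((r + u)·T), (r + u) = 0.0708 + 0.0347 = 0.1055
F = 2454.74 · e^(0.1055 × 3/12) = 2454.74 × 1.02672590 = 2520.3451
Value of long forward = (F − K)·e^(−rT) = (2520.3451 − 2719.75) · e^(−0.0708·3/12)
= -199.4049 × 0.98245572 = -195.91

-$195.91 per troy ounce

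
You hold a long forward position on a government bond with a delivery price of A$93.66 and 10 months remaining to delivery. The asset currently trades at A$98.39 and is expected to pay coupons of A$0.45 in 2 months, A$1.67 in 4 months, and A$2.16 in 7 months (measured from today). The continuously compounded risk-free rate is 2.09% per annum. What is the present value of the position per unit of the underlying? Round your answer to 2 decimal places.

PV(remaining coupons) I = 0.45·e^(−0.0209·2/12) + 1.67·e^(−0.0209·4/12) + 2.16·e^(−0.0209·7/12) = 4.2407
Current forward F = (S − I)·e^(rT) = (98.39 − 4.2407)·e^(0.0209·10/12) = 94.1493 × 1.017569 = 95.8034
Value (long) = (F − K)·e^(−rT) = (95.8034 − 93.66) × 0.982734 = 2.1064
Value = A$2.11

A$2.11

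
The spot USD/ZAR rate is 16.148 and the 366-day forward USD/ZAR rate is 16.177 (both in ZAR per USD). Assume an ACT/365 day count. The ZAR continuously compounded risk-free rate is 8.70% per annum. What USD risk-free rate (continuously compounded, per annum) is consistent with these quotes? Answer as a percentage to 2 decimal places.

8.52%

F = S·e^((r_ZAR − r_USD)T) ⇒ r_USD = r_ZAR − ln(F/S)/T
ln(16.177/16.148) = 0.001794; /(366/365) = 0.001789
r_USD = 0.0870 − 0.001789 = 0.085211
r_USD = 8.52%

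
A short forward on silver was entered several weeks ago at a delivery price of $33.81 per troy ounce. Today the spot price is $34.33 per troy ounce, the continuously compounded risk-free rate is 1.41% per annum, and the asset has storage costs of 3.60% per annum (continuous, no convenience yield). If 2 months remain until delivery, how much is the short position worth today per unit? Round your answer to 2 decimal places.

-$0.81 per troy ounce

Current fair forward for the remaining 2 months: F = S·e^((r + u)·T), (r + u) = 0.0141 + 0.0360 = 0.0501
F = 34.33 · e^(0.0501 × 2/12) = 34.33 × 1.008385 = 34.6179
Value of long forward = (F − K)·e^(−rT) = (34.6179 − 33.81) · e^(−0.0141·2/12)
= 0.8079 × 0.997653 = 0.81
Short position value = −(long value) = -$0.81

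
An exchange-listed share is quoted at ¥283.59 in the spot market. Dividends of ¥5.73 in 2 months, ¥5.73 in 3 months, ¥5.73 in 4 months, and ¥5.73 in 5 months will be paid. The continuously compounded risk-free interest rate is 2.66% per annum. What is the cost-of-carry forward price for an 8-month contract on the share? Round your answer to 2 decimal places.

PV(dividends) I = 5.73·e^(−0.0266·2/12) + 5.73·e^(−0.0266·3/12) + 5.73·e^(−0.0266·4/12) + 5.73·e^(−0.0266·5/12)
I = 5.7047 + 5.6920 + 5.6794 + 5.6668 = 22.7429
F = (S − I)·e^(rT) = (283.59 − 22.7429) · e^(0.0266·8/12)
= 260.8471 · e^0.017733 = 260.8471 × 1.017891 = ¥265.51

¥265.51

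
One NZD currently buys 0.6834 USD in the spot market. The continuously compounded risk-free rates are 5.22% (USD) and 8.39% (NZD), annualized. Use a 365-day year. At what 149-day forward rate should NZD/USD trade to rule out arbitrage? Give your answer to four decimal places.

F = S·e^((r_USD − r_NZD)T) = 0.6834 · e^((0.0522 − 0.0839) × 149/365)
= 0.6834 · e^-0.012941 = 0.6834 × 0.987142
F = 0.6746 USD per NZD

0.6746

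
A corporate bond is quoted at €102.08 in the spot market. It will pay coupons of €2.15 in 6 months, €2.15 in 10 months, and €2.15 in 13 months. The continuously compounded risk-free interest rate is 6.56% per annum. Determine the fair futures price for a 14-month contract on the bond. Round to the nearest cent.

PV(coupons) I = 2.15·e^(−0.0656·6/12) + 2.15·e^(−0.0656·10/12) + 2.15·e^(−0.0656·13/12)
I = 2.0806 + 2.0356 + 2.0025 = 6.1187
F = (S − I)·e^(rT) = (102.08 − 6.1187) · e^(0.0656·14/12)
= 95.9613 · e^0.076533 = 95.9613 × 1.079538 = €103.59

€103.59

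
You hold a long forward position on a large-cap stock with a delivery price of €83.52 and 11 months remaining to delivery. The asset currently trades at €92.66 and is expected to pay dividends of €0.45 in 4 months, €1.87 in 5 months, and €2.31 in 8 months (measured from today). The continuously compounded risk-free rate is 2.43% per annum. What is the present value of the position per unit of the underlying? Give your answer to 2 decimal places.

PV(remaining dividends) I = 0.45·e^(−0.0243·4/12) + 1.87·e^(−0.0243·5/12) + 2.31·e^(−0.0243·8/12) = 4.5704
Current forward F = (S − I)·e^(rT) = (92.66 − 4.5704)·e^(0.0243·11/12) = 88.0896 × 1.022525 = 90.0738
Value (long) = (F − K)·e^(−rT) = (90.0738 − 83.52) × 0.977971 = 6.4094
Value = €6.41

€6.41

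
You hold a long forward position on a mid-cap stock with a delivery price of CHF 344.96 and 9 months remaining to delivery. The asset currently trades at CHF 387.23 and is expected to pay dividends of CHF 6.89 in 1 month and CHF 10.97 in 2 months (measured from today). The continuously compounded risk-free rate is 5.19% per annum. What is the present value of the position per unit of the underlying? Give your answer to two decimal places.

CHF 37.70

PV(remaining dividends) I = 6.89·e^(−0.0519·1/12) + 10.97·e^(−0.0519·2/12) = 17.7358
Current forward F = (S − I)·e^(rT) = (387.23 − 17.7358)·e^(0.0519·9/12) = 369.4942 × 1.039693 = 384.1605
Value (long) = (F − K)·e^(−rT) = (384.1605 − 344.96) × 0.961823 = 37.7039
Value = CHF 37.70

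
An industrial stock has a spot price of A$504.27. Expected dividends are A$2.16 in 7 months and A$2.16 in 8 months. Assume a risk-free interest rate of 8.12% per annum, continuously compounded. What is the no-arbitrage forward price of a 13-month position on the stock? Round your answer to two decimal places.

A$546.15

PV(dividends) I = 2.16·e^(−0.0812·7/12) + 2.16·e^(−0.0812·8/12)
I = 2.0601 + 2.0462 = 4.1063
F = (S − I)·e^(rT) = (504.27 − 4.1063) · e^(0.0812·13/12)
= 500.1637 · e^0.087967 = 500.1637 × 1.091952 = A$546.15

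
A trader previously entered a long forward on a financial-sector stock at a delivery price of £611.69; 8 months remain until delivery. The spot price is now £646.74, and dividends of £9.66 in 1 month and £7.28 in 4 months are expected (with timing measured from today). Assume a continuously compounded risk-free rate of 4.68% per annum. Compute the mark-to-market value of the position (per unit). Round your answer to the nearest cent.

PV(remaining dividends) I = 9.66·e^(−0.0468·1/12) + 7.28·e^(−0.0468·4/12) = 16.7897
Current forward F = (S − I)·e^(rT) = (646.74 − 16.7897)·e^(0.0468·8/12) = 629.9503 × 1.031692 = 649.9147
Value (long) = (F − K)·e^(−rT) = (649.9147 − 611.69) × 0.969282 = 37.0505
Value = £37.05

£37.05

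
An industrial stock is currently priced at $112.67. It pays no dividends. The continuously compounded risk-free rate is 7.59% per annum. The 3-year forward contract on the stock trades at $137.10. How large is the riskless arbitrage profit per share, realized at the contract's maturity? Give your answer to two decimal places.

$4.38 per share

Fair forward: F* = S·e^(carry·T), with carry = r = 0.0759
F* = 112.67 · e^(0.0759 × 3) = 112.67 · e^0.227700 = 112.67 × 1.255709 = $141.4807
Market $137.10 < fair $141.4807: forward underpriced → reverse cash-and-carry (short spot, go long the forward).
At maturity, profit = |F_mkt − F*| = |137.10 − 141.4807| = $4.38 per share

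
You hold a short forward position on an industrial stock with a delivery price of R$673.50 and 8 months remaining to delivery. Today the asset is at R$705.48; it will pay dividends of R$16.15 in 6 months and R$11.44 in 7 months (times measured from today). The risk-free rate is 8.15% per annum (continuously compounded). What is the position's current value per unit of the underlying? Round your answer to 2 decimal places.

-R$41.18

PV(remaining dividends) I = 16.15·e^(−0.0815·6/12) + 11.44·e^(−0.0815·7/12) = 26.4140
Current forward F = (S − I)·e^(rT) = (705.48 − 26.4140)·e^(0.0815·8/12) = 679.0660 × 1.055836 = 716.9823
Value (long) = (F − K)·e^(−rT) = (716.9823 − 673.50) × 0.947116 = 41.1828
Short position value = −(long value) = -R$41.18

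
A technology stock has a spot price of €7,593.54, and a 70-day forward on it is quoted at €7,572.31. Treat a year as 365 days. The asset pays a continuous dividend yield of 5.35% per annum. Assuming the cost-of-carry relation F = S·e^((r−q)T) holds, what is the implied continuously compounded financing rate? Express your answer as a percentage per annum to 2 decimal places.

From F = S·e^((r−q)T): (r − q) = ln(F/S)/T
ln(7572.31/7593.54) = ln(0.997204) = -0.002800
(r − q) = -0.002800 / (70/365) = -0.014600
r = ln(F/S)/T + q = -0.014600 + 0.0535 = 0.038900
r = 3.89%

3.89%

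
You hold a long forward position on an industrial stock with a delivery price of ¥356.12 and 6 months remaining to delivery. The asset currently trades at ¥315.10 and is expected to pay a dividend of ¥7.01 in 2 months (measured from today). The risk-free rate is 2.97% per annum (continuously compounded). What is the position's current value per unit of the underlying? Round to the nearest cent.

PV(remaining dividends) I = 7.01·e^(−0.0297·2/12) = 6.9754
Current forward F = (S − I)·e^(rT) = (315.10 − 6.9754)·e^(0.0297·6/12) = 308.1246 × 1.014961 = 312.7345
Value (long) = (F − K)·e^(−rT) = (312.7345 − 356.12) × 0.985260 = -42.7460
Value = -¥42.75

-¥42.75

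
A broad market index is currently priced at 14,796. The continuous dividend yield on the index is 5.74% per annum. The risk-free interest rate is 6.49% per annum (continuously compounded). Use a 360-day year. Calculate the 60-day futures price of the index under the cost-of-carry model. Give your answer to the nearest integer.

14,815

F = S·e^((r − q)T) = 14796 · e^((0.0649 − 0.0574) × 60/360)
= 14796 · e^0.001250 = 14796 × 1.001251
F = 14,815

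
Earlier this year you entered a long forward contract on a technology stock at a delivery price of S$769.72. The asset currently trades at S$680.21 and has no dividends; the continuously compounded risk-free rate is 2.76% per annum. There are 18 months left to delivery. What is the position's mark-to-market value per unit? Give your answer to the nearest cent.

Current fair forward for the remaining 18 months: F = S·e^(r·T), r = 0.0276
F = 680.21 · e^(0.0276 × 18/12) = 680.21 × 1.042269 = 708.9618
Value of long forward = (F − K)·e^(−rT) = (708.9618 − 769.72) · e^(−0.0276·18/12)
= -60.7582 × 0.959445 = -58.29

-S$58.29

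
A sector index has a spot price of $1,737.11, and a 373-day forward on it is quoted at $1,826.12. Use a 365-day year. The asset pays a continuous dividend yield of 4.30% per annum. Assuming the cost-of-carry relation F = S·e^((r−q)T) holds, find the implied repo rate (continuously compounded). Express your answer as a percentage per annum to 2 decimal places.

9.19%

From F = S·e^((r−q)T): (r − q) = ln(F/S)/T
ln(1826.12/1737.11) = ln(1.051240) = 0.049970
(r − q) = 0.049970 / (373/365) = 0.048898
r = ln(F/S)/T + q = 0.048898 + 0.0430 = 0.091898
r = 9.19%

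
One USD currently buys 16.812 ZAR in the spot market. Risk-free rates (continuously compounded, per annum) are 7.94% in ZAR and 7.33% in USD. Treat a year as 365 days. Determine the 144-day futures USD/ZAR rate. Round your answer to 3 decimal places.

F = S·e^((r_ZAR − r_USD)T) = 16.812 · e^((0.0794 − 0.0733) × 144/365)
= 16.812 · e^0.002407 = 16.812 × 1.002410
F = 16.853 ZAR per USD

16.853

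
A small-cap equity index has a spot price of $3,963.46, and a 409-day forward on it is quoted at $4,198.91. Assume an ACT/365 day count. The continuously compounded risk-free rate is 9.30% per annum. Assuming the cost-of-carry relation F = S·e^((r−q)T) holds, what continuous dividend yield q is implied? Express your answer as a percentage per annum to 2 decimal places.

From F = S·e^((r−q)T): (r − q) = ln(F/S)/T
ln(4198.91/3963.46) = ln(1.059405) = 0.057707
(r − q) = 0.057707 / (409/365) = 0.051499
q = r − ln(F/S)/T = 0.0930 − 0.051499 = 0.041501
q = 4.15%

4.15%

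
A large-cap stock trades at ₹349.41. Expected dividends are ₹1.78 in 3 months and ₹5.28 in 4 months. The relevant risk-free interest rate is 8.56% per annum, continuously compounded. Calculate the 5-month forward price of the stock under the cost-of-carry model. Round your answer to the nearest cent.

PV(dividends) I = 1.78·e^(−0.0856·3/12) + 5.28·e^(−0.0856·4/12)
I = 1.7423 + 5.1315 = 6.8738
F = (S − I)·e^(rT) = (349.41 − 6.8738) · e^(0.0856·5/12)
= 342.5362 · e^0.035667 = 342.5362 × 1.036311 = ₹354.97

₹354.97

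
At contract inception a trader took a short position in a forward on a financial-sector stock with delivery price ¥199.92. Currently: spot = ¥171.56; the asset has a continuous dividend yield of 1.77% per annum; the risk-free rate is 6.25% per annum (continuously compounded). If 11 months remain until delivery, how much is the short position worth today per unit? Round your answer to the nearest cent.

Current fair forward for the remaining 11 months: F = S·e^((r − q)·T), (r − q) = 0.0625 − 0.0177 = 0.0448
F = 171.56 · e^(0.0448 × 11/12) = 171.56 × 1.041922 = 178.7521
Value of long forward = (F − K)·e^(−rT) = (178.7521 − 199.92) · e^(−0.0625·11/12)
= -21.1679 × 0.944319 = -19.99
Short position value = −(long value) = ¥19.99

¥19.99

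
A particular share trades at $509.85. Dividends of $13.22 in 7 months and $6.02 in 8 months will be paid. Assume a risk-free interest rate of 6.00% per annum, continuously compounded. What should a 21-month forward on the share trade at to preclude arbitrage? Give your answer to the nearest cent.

PV(dividends) I = 13.22·e^(−0.0600·7/12) + 6.02·e^(−0.0600·8/12)
I = 12.7653 + 5.7840 = 18.5493
F = (S − I)·e^(rT) = (509.85 − 18.5493) · e^(0.0600·21/12)
= 491.3007 · e^0.105000 = 491.3007 × 1.110711 = $545.69

$545.69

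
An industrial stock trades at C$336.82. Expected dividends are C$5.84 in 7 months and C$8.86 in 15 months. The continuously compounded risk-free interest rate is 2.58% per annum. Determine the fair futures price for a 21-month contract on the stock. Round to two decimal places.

PV(dividends) I = 5.84·e^(−0.0258·7/12) + 8.86·e^(−0.0258·15/12)
I = 5.7528 + 8.5788 = 14.3316
F = (S − I)·e^(rT) = (336.82 − 14.3316) · e^(0.0258·21/12)
= 322.4884 · e^0.045150 = 322.4884 × 1.046185 = C$337.38

C$337.38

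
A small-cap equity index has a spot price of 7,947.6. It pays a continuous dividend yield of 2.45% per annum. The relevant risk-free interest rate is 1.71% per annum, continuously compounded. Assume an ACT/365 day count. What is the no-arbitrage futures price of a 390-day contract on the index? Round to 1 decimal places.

7,885.0

F = S·e^((r − q)T) = 7947.6 · e^((0.0171 − 0.0245) × 390/365)
= 7947.6 · e^-0.007907 = 7947.6 × 0.992124
F = 7,885.0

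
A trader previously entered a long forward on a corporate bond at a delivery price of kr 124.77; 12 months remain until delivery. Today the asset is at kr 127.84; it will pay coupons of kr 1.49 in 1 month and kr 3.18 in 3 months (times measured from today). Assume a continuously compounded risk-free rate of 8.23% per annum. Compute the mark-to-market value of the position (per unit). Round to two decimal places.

kr 8.33

PV(remaining coupons) I = 1.49·e^(−0.0823·1/12) + 3.18·e^(−0.0823·3/12) = 4.5951
Current forward F = (S − I)·e^(rT) = (127.84 − 4.5951)·e^(0.0823·12/12) = 123.2449 × 1.085781 = 133.8170
Value (long) = (F − K)·e^(−rT) = (133.8170 − 124.77) × 0.920996 = 8.3323
Value = kr 8.33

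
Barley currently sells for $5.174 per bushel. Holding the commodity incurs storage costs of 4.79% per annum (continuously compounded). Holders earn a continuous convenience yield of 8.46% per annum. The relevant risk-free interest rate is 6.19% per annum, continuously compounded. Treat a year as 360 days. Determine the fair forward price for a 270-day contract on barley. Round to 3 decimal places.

$5.273 per bushel

Net carry = r + u − y = 0.0619 + 0.0479 − 0.0846 = 0.0252
F = S·e^((r+u−y)T) = 5.174 · e^(0.0252 × 270/360) = 5.174 · e^0.018900
= 5.174 × 1.019080 = $5.273 per bushel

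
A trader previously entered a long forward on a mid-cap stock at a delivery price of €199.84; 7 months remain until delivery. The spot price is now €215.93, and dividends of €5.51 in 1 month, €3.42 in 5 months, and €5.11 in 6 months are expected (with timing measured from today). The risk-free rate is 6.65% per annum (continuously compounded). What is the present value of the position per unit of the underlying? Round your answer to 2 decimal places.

PV(remaining dividends) I = 5.51·e^(−0.0665·1/12) + 3.42·e^(−0.0665·5/12) + 5.11·e^(−0.0665·6/12) = 13.7490
Current forward F = (S − I)·e^(rT) = (215.93 − 13.7490)·e^(0.0665·7/12) = 202.1810 × 1.039554 = 210.1781
Value (long) = (F − K)·e^(−rT) = (210.1781 − 199.84) × 0.961951 = 9.9447
Value = €9.94

€9.94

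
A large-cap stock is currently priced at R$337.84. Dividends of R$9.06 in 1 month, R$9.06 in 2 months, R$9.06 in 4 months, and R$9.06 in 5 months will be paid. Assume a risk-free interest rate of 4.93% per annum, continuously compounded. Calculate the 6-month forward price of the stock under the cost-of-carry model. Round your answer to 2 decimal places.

PV(dividends) I = 9.06·e^(−0.0493·1/12) + 9.06·e^(−0.0493·2/12) + 9.06·e^(−0.0493·4/12) + 9.06·e^(−0.0493·5/12)
I = 9.0229 + 8.9859 + 8.9123 + 8.8758 = 35.7969
F = (S − I)·e^(rT) = (337.84 − 35.7969) · e^(0.0493·6/12)
= 302.0431 · e^0.024650 = 302.0431 × 1.024956 = R$309.58

R$309.58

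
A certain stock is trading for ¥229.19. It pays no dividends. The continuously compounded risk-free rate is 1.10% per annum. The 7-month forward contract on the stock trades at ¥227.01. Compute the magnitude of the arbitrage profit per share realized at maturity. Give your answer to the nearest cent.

¥3.66 per share

Fair forward: F* = S·e^(carry·T), with carry = r = 0.0110
F* = 229.19 · e^(0.0110 × 7/12) = 229.19 · e^0.006417 = 229.19 × 1.006438 = ¥230.6655
Market ¥227.01 < fair ¥230.6655: forward underpriced → reverse cash-and-carry (short spot, go long the forward).
At maturity, profit = |F_mkt − F*| = |227.01 − 230.6655| = ¥3.66 per share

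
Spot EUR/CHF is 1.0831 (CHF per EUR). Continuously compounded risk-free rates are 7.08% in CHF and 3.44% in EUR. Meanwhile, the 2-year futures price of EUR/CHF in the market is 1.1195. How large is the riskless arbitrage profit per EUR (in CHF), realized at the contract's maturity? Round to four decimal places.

0.0454 per EUR (in CHF)

Fair futures: F* = S·e^(carry·T), with carry = (r_CHF − r_EUR) = 0.0708 − 0.0344 = 0.0364
F* = 1.0831 · e^(0.0364 × 2) = 1.0831 · e^0.072800 = 1.0831 × 1.075515 = 1.1649
Market 1.1195 < fair 1.1649: forward underpriced → reverse cash-and-carry (short spot, go long the forward).
At maturity, profit = |F_mkt − F*| = |1.1195 − 1.1649| = 0.0454 per EUR (in CHF)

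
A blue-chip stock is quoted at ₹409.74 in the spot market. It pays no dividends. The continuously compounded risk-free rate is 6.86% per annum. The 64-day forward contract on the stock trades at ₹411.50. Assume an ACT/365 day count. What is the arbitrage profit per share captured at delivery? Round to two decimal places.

₹3.20 per share

Fair forward: F* = S·e^(carry·T), with carry = r = 0.0686
F* = 409.74 · e^(0.0686 × 64/365) = 409.74 · e^0.012028 = 409.74 × 1.012101 = ₹414.6983
Market ₹411.50 < fair ₹414.6983: forward underpriced → reverse cash-and-carry (short spot, go long the forward).
At maturity, profit = |F_mkt − F*| = |411.50 − 414.6983| = ₹3.20 per share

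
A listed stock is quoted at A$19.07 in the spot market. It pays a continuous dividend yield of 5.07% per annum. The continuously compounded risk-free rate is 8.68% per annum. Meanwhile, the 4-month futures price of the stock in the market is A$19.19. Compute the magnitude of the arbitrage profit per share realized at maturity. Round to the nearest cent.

A$0.11 per share

Fair futures: F* = S·e^(carry·T), with carry = (r − q) = 0.0868 − 0.0507 = 0.0361
F* = 19.07 · e^(0.0361 × 4/12) = 19.07 · e^0.012033 = 19.07 × 1.012106 = A$19.3009
Market A$19.19 < fair A$19.3009: forward underpriced → reverse cash-and-carry (short spot, go long the forward).
At maturity, profit = |F_mkt − F*| = |19.19 − 19.3009| = A$0.11 per share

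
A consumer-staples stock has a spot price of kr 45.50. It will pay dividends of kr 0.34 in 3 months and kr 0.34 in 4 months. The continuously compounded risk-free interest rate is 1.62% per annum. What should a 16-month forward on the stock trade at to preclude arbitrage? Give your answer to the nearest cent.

kr 45.80

PV(dividends) I = 0.34·e^(−0.0162·3/12) + 0.34·e^(−0.0162·4/12)
I = 0.3386 + 0.3382 = 0.6768
F = (S − I)·e^(rT) = (45.50 − 0.6768) · e^(0.0162·16/12)
= 44.8232 · e^0.021600 = 44.8232 × 1.021835 = kr 45.80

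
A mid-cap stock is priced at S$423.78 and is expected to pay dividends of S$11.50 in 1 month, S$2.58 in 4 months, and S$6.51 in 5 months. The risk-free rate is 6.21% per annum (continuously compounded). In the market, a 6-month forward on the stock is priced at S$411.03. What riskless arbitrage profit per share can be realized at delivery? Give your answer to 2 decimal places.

PV(dividends) I = 11.50·e^(−0.0621·1/12) + 2.58·e^(−0.0621·4/12) + 6.51·e^(−0.0621·5/12) = 20.3115
Fair forward F* = (S − I)·e^(rT) = (423.78 − 20.3115)·e^0.031050 = 403.4685 × 1.031537 = 416.1927
Market S$411.03 < fair 416.1927: forward underpriced → reverse cash-and-carry (short the stock, invest proceeds at r, pay the dividends, go long the forward).
Profit at T = |F_mkt − F*| = |411.03 − 416.1927| = S$5.16 per share

S$5.16 per share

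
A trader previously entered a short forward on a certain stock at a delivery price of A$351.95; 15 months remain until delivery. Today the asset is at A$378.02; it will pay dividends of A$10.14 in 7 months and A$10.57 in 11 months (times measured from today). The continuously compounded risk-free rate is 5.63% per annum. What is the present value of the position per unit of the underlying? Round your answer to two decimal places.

-A$30.14

PV(remaining dividends) I = 10.14·e^(−0.0563·7/12) + 10.57·e^(−0.0563·11/12) = 19.8507
Current forward F = (S − I)·e^(rT) = (378.02 − 19.8507)·e^(0.0563·15/12) = 358.1693 × 1.072910 = 384.2834
Value (long) = (F − K)·e^(−rT) = (384.2834 − 351.95) × 0.932044 = 30.1362
Short position value = −(long value) = -A$30.14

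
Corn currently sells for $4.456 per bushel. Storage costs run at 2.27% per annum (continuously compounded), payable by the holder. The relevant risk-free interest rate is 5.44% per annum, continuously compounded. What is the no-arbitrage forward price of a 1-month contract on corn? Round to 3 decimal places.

$4.485 per bushel

Net carry = r + u − y = 0.0544 + 0.0227 − 0.0000 = 0.0771
F = S·e^((r+u−y)T) = 4.456 · e^(0.0771 × 1/12) = 4.456 · e^0.006425
= 4.456 × 1.006446 = $4.485 per bushel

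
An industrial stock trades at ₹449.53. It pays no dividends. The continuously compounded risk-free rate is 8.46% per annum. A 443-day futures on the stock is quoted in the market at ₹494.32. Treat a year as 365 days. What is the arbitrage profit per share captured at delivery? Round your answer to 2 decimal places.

₹3.82 per share

Fair futures: F* = S·e^(carry·T), with carry = r = 0.0846
F* = 449.53 · e^(0.0846 × 443/365) = 449.53 · e^0.102679 = 449.53 × 1.108136 = ₹498.1404
Market ₹494.32 < fair ₹498.1404: forward underpriced → reverse cash-and-carry (short spot, go long the forward).
At maturity, profit = |F_mkt − F*| = |494.32 − 498.1404| = ₹3.82 per share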